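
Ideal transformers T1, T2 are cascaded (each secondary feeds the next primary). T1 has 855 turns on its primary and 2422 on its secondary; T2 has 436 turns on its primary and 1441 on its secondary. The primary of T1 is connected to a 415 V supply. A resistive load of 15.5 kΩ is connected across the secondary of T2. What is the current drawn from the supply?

Secondary of T1: V = 415.00 × 2422/855 = 1175.6 V.
Secondary of T2: V = 1175.6 × 1441/436 = 3885.4 V.
I_load = 3885.4/15500 = 0.25067 A, so P_out = 3885.4 × 0.25067 = 973.95 W.
All ideal ⇒ P_in = P_out, so I_supply = 973.95/415 = 2.35 A.

I_supply ≈ 2.35 A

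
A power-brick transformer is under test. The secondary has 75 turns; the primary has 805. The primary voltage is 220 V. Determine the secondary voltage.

V_s ≈ 20.5 V

V_s/V_p = N_s/N_p, so V_s = 220 × 75/805 = 20.5 V.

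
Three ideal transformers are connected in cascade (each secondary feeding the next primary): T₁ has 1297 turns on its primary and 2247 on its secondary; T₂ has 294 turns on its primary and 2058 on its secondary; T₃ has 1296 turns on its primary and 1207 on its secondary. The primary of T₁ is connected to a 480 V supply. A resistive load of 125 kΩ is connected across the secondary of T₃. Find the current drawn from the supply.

I_supply ≈ 0.490 A

Secondary of T₁: V = 480.00 × 2247/1297 = 831.58 V.
Secondary of T₂: V = 831.58 × 2058/294 = 5821.1 V.
Secondary of T₃: V = 5821.1 × 1207/1296 = 5421.3 V.
I_load = 5421.3/125000 = 0.043371 A, so P_out = 5421.3 × 0.043371 = 235.13 W.
All ideal ⇒ P_in = P_out, so I_supply = 235.13/480 = 0.490 A.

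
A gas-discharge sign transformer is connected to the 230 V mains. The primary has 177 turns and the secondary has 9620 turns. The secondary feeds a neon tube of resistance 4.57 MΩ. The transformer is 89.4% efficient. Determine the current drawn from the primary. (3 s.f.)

I_p ≈ 0.166 A

V_s = 230 × 9620/177 = 12501 V.
I_s = V_s/R = 12501/(4.57×10^6) = 0.0027354 A.
P_out = V_s I_s = 12501 × 0.0027354 = 34.193 W.
P_in = P_out/η = 34.193/0.894 = 38.248 W.
I_p = P_in/V_p = 38.248/230 = 0.166 A.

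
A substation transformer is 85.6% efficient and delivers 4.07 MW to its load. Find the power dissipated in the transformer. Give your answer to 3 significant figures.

P_loss ≈ 685000 W

P_in = P_out/η = 4.07×10^6/0.856 = 4.75467×10^6 W.
P_loss = P_in − P_out = 4.75467×10^6 − 4.07×10^6 = 685000 W.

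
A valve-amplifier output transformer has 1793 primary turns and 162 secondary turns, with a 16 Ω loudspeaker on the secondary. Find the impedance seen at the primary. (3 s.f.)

Z_p = (N_p/N_s)² × Z_s = (1793/162)² × 16 = 1960 Ω.

Z_p ≈ 1960 Ω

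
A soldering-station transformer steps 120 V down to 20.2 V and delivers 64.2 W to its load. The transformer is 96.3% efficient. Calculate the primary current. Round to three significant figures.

P_in = P_out/η = 64.2/0.963 = 66.667 W.
I_p = P_in/V_p = 66.667/120 = 0.556 A.

I_p ≈ 0.556 A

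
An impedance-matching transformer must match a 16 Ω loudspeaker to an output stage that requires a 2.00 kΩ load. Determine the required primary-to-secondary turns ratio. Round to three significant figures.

N_p/N_s ≈ 11.2

Z_p/Z_s = (N_p/N_s)², so N_p/N_s = √(2000/16) = √125 = 11.2.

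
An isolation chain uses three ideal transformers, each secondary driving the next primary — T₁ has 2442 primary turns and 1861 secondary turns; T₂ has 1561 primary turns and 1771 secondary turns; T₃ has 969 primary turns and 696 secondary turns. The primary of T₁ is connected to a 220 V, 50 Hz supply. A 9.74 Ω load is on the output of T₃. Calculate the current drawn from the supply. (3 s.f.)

I_supply ≈ 8.71 A

Secondary of T₁: V = 220.00 × 1861/2442 = 167.66 V.
Secondary of T₂: V = 167.66 × 1771/1561 = 190.21 V.
Secondary of T₃: V = 190.21 × 696/969 = 136.62 V.
I_load = 136.62/9.74 = 14.027 A, so P_out = 136.62 × 14.027 = 1916.4 W.
All ideal ⇒ P_in = P_out, so I_supply = 1916.4/220 = 8.71 A.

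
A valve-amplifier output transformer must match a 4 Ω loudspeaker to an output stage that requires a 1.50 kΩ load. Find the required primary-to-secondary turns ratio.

Z_p/Z_s = (N_p/N_s)², so N_p/N_s = √(1500/4) = √375 = 19.4.

N_p/N_s ≈ 19.4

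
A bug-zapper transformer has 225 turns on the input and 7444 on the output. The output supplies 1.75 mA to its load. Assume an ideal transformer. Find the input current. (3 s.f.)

I_in ≈ 0.0579 A

For an ideal transformer I_in/I_out = N_out/N_in, so I_in = 0.00175 × 7444/225 = 0.0579 A.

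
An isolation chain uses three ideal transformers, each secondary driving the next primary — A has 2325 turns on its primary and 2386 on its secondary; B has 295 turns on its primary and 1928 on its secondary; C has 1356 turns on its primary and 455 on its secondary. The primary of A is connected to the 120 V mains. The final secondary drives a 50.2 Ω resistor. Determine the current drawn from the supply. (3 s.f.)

Secondary of A: V = 120.00 × 2386/2325 = 123.15 V.
Secondary of B: V = 123.15 × 1928/295 = 804.85 V.
Secondary of C: V = 804.85 × 455/1356 = 270.06 V.
I_load = 270.06/50.2 = 5.3797 A, so P_out = 270.06 × 5.3797 = 1452.9 W.
All ideal ⇒ P_in = P_out, so I_supply = 1452.9/120 = 12.1 A.

I_supply ≈ 12.1 A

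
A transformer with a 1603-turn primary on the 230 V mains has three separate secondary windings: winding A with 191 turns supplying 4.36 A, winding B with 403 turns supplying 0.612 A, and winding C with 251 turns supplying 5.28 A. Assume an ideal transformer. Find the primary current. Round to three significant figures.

V_A = 230 × 191/1603 = 27.405 V; V_B = 230 × 403/1603 = 57.823 V; V_C = 230 × 251/1603 = 36.014 V.
P_out = V_A I_A + V_B I_B + V_C I_C = 27.405×4.36 + 57.823×0.612 + 36.014×5.28 = 119.49 + 35.388 + 190.15 = 345.03 W.
Ideal ⇒ P_in = P_out, so I_p = P_out/V_p = 345.03/230 = 1.50 A.

I_p ≈ 1.50 A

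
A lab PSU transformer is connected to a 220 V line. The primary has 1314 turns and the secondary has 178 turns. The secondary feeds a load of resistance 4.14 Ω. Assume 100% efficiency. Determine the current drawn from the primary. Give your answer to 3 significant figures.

V_s = V_p × N_s/N_p = 220 × 178/1314 = 29.802 V.
I_s = V_s/R = 29.802/4.14 = 7.1986 A.
For an ideal transformer I_p N_p = I_s N_s, so I_p = 7.1986 × 178/1314 = 0.975 A.

I_p ≈ 0.975 A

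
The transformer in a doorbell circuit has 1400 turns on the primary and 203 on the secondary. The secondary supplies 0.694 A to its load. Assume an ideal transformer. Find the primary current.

I_p ≈ 0.101 A

For an ideal transformer I_p/I_s = N_s/N_p, so I_p = 0.694 × 203/1400 = 0.101 A.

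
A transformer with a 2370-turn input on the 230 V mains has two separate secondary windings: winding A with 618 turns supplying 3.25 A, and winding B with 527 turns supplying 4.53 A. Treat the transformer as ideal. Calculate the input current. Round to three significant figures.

V_A = 230 × 618/2370 = 59.975 V; V_B = 230 × 527/2370 = 51.143 V.
P_out = V_A I_A + V_B I_B = 59.975×3.25 + 51.143×4.53 = 194.92 + 231.68 = 426.60 W.
Ideal ⇒ P_in = P_out, so I_in = P_out/V_in = 426.60/230 = 1.85 A.

I_in ≈ 1.85 A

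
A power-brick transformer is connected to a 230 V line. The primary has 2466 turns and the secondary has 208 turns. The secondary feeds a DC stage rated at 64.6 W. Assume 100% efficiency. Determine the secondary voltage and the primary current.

V_s ≈ 19.4 V, I_p ≈ 0.281 A

V_s = V_p × N_s/N_p = 230 × 208/2466 = 19.400 V.
I_s = P/V_s = 64.6/19.400 = 3.3299 A.
I_p = I_s × N_s/N_p = 3.3299 × 208/2466 = 0.281 A.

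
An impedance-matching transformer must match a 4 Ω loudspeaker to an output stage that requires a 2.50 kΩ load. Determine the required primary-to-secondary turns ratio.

N_p/N_s ≈ 25.0

Z_p/Z_s = (N_p/N_s)², so N_p/N_s = √(2500/4) = √625 = 25.0.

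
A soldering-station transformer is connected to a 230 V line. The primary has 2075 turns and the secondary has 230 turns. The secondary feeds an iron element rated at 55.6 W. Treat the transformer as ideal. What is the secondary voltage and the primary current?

V_s ≈ 25.5 V, I_p ≈ 0.242 A

V_s = V_p × N_s/N_p = 230 × 230/2075 = 25.494 V.
I_s = P/V_s = 55.6/25.494 = 2.1809 A.
I_p = I_s × N_s/N_p = 2.1809 × 230/2075 = 0.242 A.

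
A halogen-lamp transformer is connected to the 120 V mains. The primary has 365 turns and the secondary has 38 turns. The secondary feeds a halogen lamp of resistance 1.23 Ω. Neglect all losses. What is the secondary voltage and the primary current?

V_s ≈ 12.5 V, I_p ≈ 1.06 A

V_s = V_p × N_s/N_p = 120 × 38/365 = 12.493 V.
I_s = V_s/R = 12.493/1.23 = 10.157 A.
I_p = I_s × N_s/N_p = 10.157 × 38/365 = 1.06 A.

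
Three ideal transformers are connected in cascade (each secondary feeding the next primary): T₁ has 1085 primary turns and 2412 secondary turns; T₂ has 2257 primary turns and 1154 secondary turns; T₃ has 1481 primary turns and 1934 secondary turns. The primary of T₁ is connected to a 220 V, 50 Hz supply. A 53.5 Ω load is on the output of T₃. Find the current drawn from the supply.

I_supply ≈ 9.06 A

Secondary of T₁: V = 220.00 × 2412/1085 = 489.07 V.
Secondary of T₂: V = 489.07 × 1154/2257 = 250.06 V.
Secondary of T₃: V = 250.06 × 1934/1481 = 326.55 V.
I_load = 326.55/53.5 = 6.1037 A, so P_out = 326.55 × 6.1037 = 1993.1 W.
All ideal ⇒ P_in = P_out, so I_supply = 1993.1/220 = 9.06 A.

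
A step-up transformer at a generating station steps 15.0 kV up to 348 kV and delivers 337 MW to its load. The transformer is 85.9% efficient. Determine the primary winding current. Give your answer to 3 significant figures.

I_p ≈ 26200 A

P_in = P_out/η = 3.37×10^8/0.859 = 3.9232×10^8 W.
I_p = P_in/V_p = 3.9232×10^8/15000 = 26200 A.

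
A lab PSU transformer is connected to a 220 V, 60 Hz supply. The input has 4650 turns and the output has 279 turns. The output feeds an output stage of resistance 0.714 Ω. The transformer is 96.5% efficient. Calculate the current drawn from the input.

I_in ≈ 1.15 A

V_out = 220 × 279/4650 = 13.200 V.
I_out = V_out/R = 13.200/0.714 = 18.487 A.
P_out = V_out I_out = 13.200 × 18.487 = 244.03 W.
P_in = P_out/η = 244.03/0.965 = 252.88 W.
I_in = P_in/V_in = 252.88/220 = 1.15 A.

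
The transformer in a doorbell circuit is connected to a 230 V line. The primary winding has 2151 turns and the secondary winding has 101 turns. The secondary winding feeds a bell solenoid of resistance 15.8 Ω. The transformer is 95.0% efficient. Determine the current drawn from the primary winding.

I_p ≈ 0.0338 A

V_s = 230 × 101/2151 = 10.800 V.
I_s = V_s/R = 10.800/15.8 = 0.68352 A.
P_out = V_s I_s = 10.800 × 0.68352 = 7.3818 W.
P_in = P_out/η = 7.3818/0.950 = 7.7703 W.
I_p = P_in/V_p = 7.7703/230 = 0.0338 A.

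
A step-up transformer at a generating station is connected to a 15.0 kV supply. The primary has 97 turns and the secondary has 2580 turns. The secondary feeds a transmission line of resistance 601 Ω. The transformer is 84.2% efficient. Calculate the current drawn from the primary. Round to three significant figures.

I_p ≈ 21000 A

V_s = 15000 × 2580/97 = 398970 V.
I_s = V_s/R = 398970/601 = 663.84 A.
P_out = V_s I_s = 398970 × 663.84 = 2.6485×10^8 W.
P_in = P_out/η = 2.6485×10^8/0.842 = 3.1455×10^8 W.
I_p = P_in/V_p = 3.1455×10^8/15000 = 21000 A.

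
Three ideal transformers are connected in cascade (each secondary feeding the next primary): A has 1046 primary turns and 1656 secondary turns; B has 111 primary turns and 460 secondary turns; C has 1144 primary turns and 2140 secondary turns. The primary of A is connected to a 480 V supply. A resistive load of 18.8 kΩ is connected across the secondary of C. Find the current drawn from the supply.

I_supply ≈ 3.85 A

Secondary of A: V = 480.00 × 1656/1046 = 759.92 V.
Secondary of B: V = 759.92 × 460/111 = 3149.2 V.
Secondary of C: V = 3149.2 × 2140/1144 = 5891.0 V.
I_load = 5891.0/18800 = 0.31335 A, so P_out = 5891.0 × 0.31335 = 1846.0 W.
All ideal ⇒ P_in = P_out, so I_supply = 1846.0/480 = 3.85 A.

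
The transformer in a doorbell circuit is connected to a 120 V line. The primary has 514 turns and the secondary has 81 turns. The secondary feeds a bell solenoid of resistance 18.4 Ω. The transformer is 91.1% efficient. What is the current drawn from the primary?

V_s = 120 × 81/514 = 18.911 V.
I_s = V_s/R = 18.911/18.4 = 1.0277 A.
P_out = V_s I_s = 18.911 × 1.0277 = 19.435 W.
P_in = P_out/η = 19.435/0.911 = 21.334 W.
I_p = P_in/V_p = 21.334/120 = 0.178 A.

I_p ≈ 0.178 A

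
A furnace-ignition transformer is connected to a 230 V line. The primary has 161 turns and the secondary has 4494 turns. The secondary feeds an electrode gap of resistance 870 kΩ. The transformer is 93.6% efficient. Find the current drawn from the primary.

I_p ≈ 0.220 A

V_s = 230 × 4494/161 = 6420.0 V.
I_s = V_s/R = 6420.0/870000 = 0.0073793 A.
P_out = V_s I_s = 6420.0 × 0.0073793 = 47.375 W.
P_in = P_out/η = 47.375/0.936 = 50.615 W.
I_p = P_in/V_p = 50.615/230 = 0.220 A.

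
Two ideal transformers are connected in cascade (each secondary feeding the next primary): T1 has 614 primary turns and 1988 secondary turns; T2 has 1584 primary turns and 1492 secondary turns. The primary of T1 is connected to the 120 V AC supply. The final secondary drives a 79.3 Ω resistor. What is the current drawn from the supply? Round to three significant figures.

Secondary of T1: V = 120.00 × 1988/614 = 388.53 V.
Secondary of T2: V = 388.53 × 1492/1584 = 365.97 V.
I_load = 365.97/79.3 = 4.6150 A, so P_out = 365.97 × 4.6150 = 1688.9 W.
All ideal ⇒ P_in = P_out, so I_supply = 1688.9/120 = 14.1 A.

I_supply ≈ 14.1 A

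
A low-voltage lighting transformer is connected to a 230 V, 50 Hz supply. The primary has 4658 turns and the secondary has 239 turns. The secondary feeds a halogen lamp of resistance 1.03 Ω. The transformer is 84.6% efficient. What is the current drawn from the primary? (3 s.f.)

I_p ≈ 0.695 A

V_s = 230 × 239/4658 = 11.801 V.
I_s = V_s/R = 11.801/1.03 = 11.457 A.
P_out = V_s I_s = 11.801 × 11.457 = 135.21 W.
P_in = P_out/η = 135.21/0.846 = 159.83 W.
I_p = P_in/V_p = 159.83/230 = 0.695 A.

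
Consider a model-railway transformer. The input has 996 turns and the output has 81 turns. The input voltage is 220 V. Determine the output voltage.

V_out ≈ 17.9 V

V_out/V_in = N_out/N_in, so V_out = 220 × 81/996 = 17.9 V.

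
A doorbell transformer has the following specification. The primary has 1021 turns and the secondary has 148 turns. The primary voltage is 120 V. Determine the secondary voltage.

V_s/V_p = N_s/N_p, so V_s = 120 × 148/1021 = 17.4 V.

V_s ≈ 17.4 V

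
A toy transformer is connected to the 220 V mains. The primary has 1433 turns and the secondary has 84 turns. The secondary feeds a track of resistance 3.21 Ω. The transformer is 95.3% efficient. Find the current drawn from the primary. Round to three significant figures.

V_s = 220 × 84/1433 = 12.896 V.
I_s = V_s/R = 12.896/3.21 = 4.0175 A.
P_out = V_s I_s = 12.896 × 4.0175 = 51.809 W.
P_in = P_out/η = 51.809/0.953 = 54.364 W.
I_p = P_in/V_p = 54.364/220 = 0.247 A.

I_p ≈ 0.247 A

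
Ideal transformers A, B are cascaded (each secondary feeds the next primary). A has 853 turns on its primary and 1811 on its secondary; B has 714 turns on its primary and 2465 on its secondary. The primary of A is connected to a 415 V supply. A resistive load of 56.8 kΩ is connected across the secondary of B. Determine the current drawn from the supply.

Secondary of A: V = 415.00 × 1811/853 = 881.08 V.
Secondary of B: V = 881.08 × 2465/714 = 3041.8 V.
I_load = 3041.8/56800 = 0.053554 A, so P_out = 3041.8 × 0.053554 = 162.90 W.
All ideal ⇒ P_in = P_out, so I_supply = 162.90/415 = 0.393 A.

I_supply ≈ 0.393 A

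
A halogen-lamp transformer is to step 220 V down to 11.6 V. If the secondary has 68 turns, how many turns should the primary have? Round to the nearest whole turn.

N_p/N_s = V_p/V_s, so N_p = 68 × 220/11.6 = 1289.7 ≈ 1290 turns.

N_p = 1290 turns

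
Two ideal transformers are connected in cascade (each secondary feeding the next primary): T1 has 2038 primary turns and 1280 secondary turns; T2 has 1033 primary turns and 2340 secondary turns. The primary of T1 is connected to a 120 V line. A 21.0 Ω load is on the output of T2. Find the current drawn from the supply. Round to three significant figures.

I_supply ≈ 11.6 A

After T1: V = 120.00 × 1280/2038 = 75.368 V.
After T2: V = 75.368 × 2340/1033 = 170.73 V.
I_load = 170.73/21.0 = 8.1299 A, so P_out = 170.73 × 8.1299 = 1388.0 W.
All ideal ⇒ P_in = P_out, so I_supply = 1388.0/120 = 11.6 A.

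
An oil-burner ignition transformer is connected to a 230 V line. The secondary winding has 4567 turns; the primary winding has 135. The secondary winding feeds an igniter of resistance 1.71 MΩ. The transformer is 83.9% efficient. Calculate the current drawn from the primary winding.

V_s = 230 × 4567/135 = 7780.8 V.
I_s = V_s/R = 7780.8/(1.71×10^6) = 0.0045502 A.
P_out = V_s I_s = 7780.8 × 0.0045502 = 35.404 W.
P_in = P_out/η = 35.404/0.839 = 42.198 W.
I_p = P_in/V_p = 42.198/230 = 0.183 A.

I_p ≈ 0.183 A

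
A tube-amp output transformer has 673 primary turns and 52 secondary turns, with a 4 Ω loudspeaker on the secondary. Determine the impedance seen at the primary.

Z_p = (N_p/N_s)² × Z_s = (673/52)² × 4 = 670 Ω.

Z_p ≈ 670 Ω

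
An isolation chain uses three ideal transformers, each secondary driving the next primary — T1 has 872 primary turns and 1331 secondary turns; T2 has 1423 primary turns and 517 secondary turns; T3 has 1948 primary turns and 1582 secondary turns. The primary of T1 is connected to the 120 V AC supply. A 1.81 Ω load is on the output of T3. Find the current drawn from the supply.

Secondary of T1: V = 120.00 × 1331/872 = 183.17 V.
Secondary of T2: V = 183.17 × 517/1423 = 66.547 V.
Secondary of T3: V = 66.547 × 1582/1948 = 54.044 V.
I_load = 54.044/1.81 = 29.858 A, so P_out = 54.044 × 29.858 = 1613.7 W.
All ideal ⇒ P_in = P_out, so I_supply = 1613.7/120 = 13.4 A.

I_supply ≈ 13.4 A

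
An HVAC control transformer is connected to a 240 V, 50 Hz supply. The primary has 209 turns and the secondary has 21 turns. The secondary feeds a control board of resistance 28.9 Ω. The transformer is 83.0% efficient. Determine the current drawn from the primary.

V_s = 240 × 21/209 = 24.115 V.
I_s = V_s/R = 24.115/28.9 = 0.83442 A.
P_out = V_s I_s = 24.115 × 0.83442 = 20.122 W.
P_in = P_out/η = 20.122/0.830 = 24.243 W.
I_p = P_in/V_p = 24.243/240 = 0.101 A.

I_p ≈ 0.101 A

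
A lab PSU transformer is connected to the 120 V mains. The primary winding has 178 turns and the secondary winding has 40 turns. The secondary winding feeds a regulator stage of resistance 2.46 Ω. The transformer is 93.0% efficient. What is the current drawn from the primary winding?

V_s = 120 × 40/178 = 26.966 V.
I_s = V_s/R = 26.966/2.46 = 10.962 A.
P_out = V_s I_s = 26.966 × 10.962 = 295.60 W.
P_in = P_out/η = 295.60/0.930 = 317.85 W.
I_p = P_in/V_p = 317.85/120 = 2.65 A.

I_p ≈ 2.65 A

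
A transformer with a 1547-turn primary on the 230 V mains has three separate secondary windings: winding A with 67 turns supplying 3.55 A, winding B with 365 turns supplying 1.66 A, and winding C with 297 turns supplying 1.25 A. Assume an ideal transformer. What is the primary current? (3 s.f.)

V_A = 230 × 67/1547 = 9.9612 V; V_B = 230 × 365/1547 = 54.266 V; V_C = 230 × 297/1547 = 44.156 V.
P_out = V_A I_A + V_B I_B + V_C I_C = 9.9612×3.55 + 54.266×1.66 + 44.156×1.25 = 35.362 + 90.082 + 55.196 = 180.64 W.
Ideal ⇒ P_in = P_out, so I_p = P_out/V_p = 180.64/230 = 0.785 A.

I_p ≈ 0.785 A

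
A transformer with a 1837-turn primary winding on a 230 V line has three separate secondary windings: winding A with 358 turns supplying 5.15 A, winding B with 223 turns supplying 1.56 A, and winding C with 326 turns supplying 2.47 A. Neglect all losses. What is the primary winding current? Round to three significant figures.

I_p ≈ 1.63 A

V_A = 230 × 358/1837 = 44.823 V; V_B = 230 × 223/1837 = 27.921 V; V_C = 230 × 326/1837 = 40.817 V.
P_out = V_A I_A + V_B I_B + V_C I_C = 44.823×5.15 + 27.921×1.56 + 40.817×2.47 = 230.84 + 43.556 + 100.82 = 375.21 W.
Ideal ⇒ P_in = P_out, so I_p = P_out/V_p = 375.21/230 = 1.63 A.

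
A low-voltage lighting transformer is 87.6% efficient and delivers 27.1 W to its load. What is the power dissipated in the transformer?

P_loss ≈ 3.84 W

P_in = P_out/η = 27.1/0.876 = 30.9361 W.
P_loss = P_in − P_out = 30.9361 − 27.1 = 3.84 W.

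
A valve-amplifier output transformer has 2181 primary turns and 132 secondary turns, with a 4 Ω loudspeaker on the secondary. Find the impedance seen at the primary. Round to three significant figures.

Z_p ≈ 1090 Ω

Z_p = (N_p/N_s)² × Z_s = (2181/132)² × 4 = 1090 Ω.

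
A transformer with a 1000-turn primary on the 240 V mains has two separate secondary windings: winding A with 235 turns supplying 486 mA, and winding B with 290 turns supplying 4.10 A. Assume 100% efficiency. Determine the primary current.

I_p ≈ 1.30 A

V_A = 240 × 235/1000 = 56.400 V; V_B = 240 × 290/1000 = 69.600 V.
P_out = V_A I_A + V_B I_B = 56.400×0.486 + 69.600×4.10 = 27.410 + 285.36 = 312.77 W.
Ideal ⇒ P_in = P_out, so I_p = P_out/V_p = 312.77/240 = 1.30 A.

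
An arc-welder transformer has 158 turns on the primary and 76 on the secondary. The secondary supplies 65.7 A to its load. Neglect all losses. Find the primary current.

For an ideal transformer I_p/I_s = N_s/N_p, so I_p = 65.7 × 76/158 = 31.6 A.

I_p ≈ 31.6 A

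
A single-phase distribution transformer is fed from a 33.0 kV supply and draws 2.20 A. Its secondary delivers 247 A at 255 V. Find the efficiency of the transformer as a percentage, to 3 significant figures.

P_in = 33000 × 2.20 = 72600.0 W.
P_out = 255 × 247 = 62985.0 W.
η = P_out/P_in = 62985.0/72600.0 = 0.868.

η ≈ 86.8%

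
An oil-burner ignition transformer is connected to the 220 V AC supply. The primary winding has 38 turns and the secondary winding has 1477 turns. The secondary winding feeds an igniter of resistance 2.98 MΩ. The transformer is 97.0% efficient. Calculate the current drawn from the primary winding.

I_p ≈ 0.115 A

V_s = 220 × 1477/38 = 8551.1 V.
I_s = V_s/R = 8551.1/(2.98×10^6) = 0.0028695 A.
P_out = V_s I_s = 8551.1 × 0.0028695 = 24.537 W.
P_in = P_out/η = 24.537/0.970 = 25.296 W.
I_p = P_in/V_p = 25.296/220 = 0.115 A.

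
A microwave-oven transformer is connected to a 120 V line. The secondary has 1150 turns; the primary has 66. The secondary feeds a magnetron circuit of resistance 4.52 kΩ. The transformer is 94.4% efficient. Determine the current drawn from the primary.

I_p ≈ 8.54 A

V_s = 120 × 1150/66 = 2090.9 V.
I_s = V_s/R = 2090.9/4520 = 0.46259 A.
P_out = V_s I_s = 2090.9 × 0.46259 = 967.23 W.
P_in = P_out/η = 967.23/0.944 = 1024.6 W.
I_p = P_in/V_p = 1024.6/120 = 8.54 A.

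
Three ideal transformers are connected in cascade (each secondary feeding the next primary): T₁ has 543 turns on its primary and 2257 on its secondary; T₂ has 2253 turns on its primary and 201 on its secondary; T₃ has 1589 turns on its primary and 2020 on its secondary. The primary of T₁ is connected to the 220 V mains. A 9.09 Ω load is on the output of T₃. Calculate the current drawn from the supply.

I_supply ≈ 5.38 A

After T₁: V = 220.00 × 2257/543 = 914.44 V.
After T₂: V = 914.44 × 201/2253 = 81.581 V.
After T₃: V = 81.581 × 2020/1589 = 103.71 V.
I_load = 103.71/9.09 = 11.409 A, so P_out = 103.71 × 11.409 = 1183.2 W.
All ideal ⇒ P_in = P_out, so I_supply = 1183.2/220 = 5.38 A.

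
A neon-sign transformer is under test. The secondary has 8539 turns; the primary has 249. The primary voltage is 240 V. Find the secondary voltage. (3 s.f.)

V_s/V_p = N_s/N_p, so V_s = 240 × 8539/249 = 8230 V.

V_s ≈ 8230 V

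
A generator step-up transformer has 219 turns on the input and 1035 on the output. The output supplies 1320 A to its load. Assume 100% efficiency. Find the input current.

I_in ≈ 6240 A

For an ideal transformer I_in/I_out = N_out/N_in, so I_in = 1320 × 1035/219 = 6240 A.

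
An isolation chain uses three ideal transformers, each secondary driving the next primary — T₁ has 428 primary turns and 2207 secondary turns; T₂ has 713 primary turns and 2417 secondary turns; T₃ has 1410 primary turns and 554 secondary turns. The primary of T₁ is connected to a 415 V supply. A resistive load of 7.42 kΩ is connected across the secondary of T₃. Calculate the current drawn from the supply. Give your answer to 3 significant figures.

I_supply ≈ 2.64 A

Secondary of T₁: V = 415.00 × 2207/428 = 2140.0 V.
Secondary of T₂: V = 2140.0 × 2417/713 = 7254.3 V.
Secondary of T₃: V = 7254.3 × 554/1410 = 2850.3 V.
I_load = 2850.3/7420 = 0.38413 A, so P_out = 2850.3 × 0.38413 = 1094.9 W.
All ideal ⇒ P_in = P_out, so I_supply = 1094.9/415 = 2.64 A.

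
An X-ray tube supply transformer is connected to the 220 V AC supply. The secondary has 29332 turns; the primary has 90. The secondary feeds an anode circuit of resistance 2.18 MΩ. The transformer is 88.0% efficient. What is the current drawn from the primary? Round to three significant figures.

V_s = 220 × 29332/90 = 71700 V.
I_s = V_s/R = 71700/(2.18×10^6) = 0.032890 A.
P_out = V_s I_s = 71700 × 0.032890 = 2358.2 W.
P_in = P_out/η = 2358.2/0.880 = 2679.8 W.
I_p = P_in/V_p = 2679.8/220 = 12.2 A.

I_p ≈ 12.2 A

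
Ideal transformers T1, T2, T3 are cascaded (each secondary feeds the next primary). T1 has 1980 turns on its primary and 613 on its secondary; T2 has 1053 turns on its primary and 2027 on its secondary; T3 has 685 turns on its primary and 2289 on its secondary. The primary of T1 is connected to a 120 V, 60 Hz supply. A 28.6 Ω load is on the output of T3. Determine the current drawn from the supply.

I_supply ≈ 16.6 A

Secondary of T1: V = 120.00 × 613/1980 = 37.152 V.
Secondary of T2: V = 37.152 × 2027/1053 = 71.516 V.
Secondary of T3: V = 71.516 × 2289/685 = 238.98 V.
I_load = 238.98/28.6 = 8.3559 A, so P_out = 238.98 × 8.3559 = 1996.9 W.
All ideal ⇒ P_in = P_out, so I_supply = 1996.9/120 = 16.6 A.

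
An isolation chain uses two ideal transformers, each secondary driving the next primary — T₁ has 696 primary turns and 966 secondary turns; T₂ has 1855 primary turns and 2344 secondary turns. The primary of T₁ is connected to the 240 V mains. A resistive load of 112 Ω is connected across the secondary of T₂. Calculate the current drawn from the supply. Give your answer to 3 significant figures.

Secondary of T₁: V = 240.00 × 966/696 = 333.10 V.
Secondary of T₂: V = 333.10 × 2344/1855 = 420.91 V.
I_load = 420.91/112 = 3.7582 A, so P_out = 420.91 × 3.7582 = 1581.9 W.
All ideal ⇒ P_in = P_out, so I_supply = 1581.9/240 = 6.59 A.

I_supply ≈ 6.59 A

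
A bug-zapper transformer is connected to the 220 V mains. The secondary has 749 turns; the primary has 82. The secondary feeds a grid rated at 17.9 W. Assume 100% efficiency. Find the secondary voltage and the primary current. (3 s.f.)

V_s ≈ 2010 V, I_p ≈ 0.0814 A

V_s = V_p × N_s/N_p = 220 × 749/82 = 2009.5 V.
I_s = P/V_s = 17.9/2009.5 = 0.0089076 A.
I_p = I_s × N_s/N_p = 0.0089076 × 749/82 = 0.0814 A.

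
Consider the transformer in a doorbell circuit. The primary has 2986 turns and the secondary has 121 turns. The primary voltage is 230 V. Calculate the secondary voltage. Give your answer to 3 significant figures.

V_s ≈ 9.32 V

V_s/V_p = N_s/N_p, so V_s = 230 × 121/2986 = 9.32 V.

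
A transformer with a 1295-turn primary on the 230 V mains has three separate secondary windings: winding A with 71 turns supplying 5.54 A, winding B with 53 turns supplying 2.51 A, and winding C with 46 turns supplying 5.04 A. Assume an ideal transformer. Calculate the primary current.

I_p ≈ 0.585 A

V_A = 230 × 71/1295 = 12.610 V; V_B = 230 × 53/1295 = 9.4131 V; V_C = 230 × 46/1295 = 8.1699 V.
P_out = V_A I_A + V_B I_B + V_C I_C = 12.610×5.54 + 9.4131×2.51 + 8.1699×5.04 = 69.860 + 23.627 + 41.176 = 134.66 W.
Ideal ⇒ P_in = P_out, so I_p = P_out/V_p = 134.66/230 = 0.585 A.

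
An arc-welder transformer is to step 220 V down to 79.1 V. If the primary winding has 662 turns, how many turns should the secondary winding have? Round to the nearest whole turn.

N_s = 238 turns

N_s/N_p = V_s/V_p, so N_s = 662 × 79.1/220 = 238.0 ≈ 238 turns.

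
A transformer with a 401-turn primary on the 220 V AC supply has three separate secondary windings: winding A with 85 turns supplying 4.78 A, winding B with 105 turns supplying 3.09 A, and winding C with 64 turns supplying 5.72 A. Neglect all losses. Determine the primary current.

V_A = 220 × 85/401 = 46.633 V; V_B = 220 × 105/401 = 57.606 V; V_C = 220 × 64/401 = 35.112 V.
P_out = V_A I_A + V_B I_B + V_C I_C = 46.633×4.78 + 57.606×3.09 + 35.112×5.72 = 222.91 + 178.00 + 200.84 = 601.75 W.
Ideal ⇒ P_in = P_out, so I_p = P_out/V_p = 601.75/220 = 2.74 A.

I_p ≈ 2.74 A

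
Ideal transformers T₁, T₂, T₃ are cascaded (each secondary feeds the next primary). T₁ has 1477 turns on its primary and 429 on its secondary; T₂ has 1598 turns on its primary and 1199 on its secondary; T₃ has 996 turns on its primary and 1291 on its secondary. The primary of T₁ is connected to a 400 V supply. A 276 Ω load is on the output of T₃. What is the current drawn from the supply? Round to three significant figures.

I_supply ≈ 0.116 A

After T₁: V = 400.00 × 429/1477 = 116.18 V.
After T₂: V = 116.18 × 1199/1598 = 87.172 V.
After T₃: V = 87.172 × 1291/996 = 112.99 V.
I_load = 112.99/276 = 0.40939 A, so P_out = 112.99 × 0.40939 = 46.258 W.
All ideal ⇒ P_in = P_out, so I_supply = 46.258/400 = 0.116 A.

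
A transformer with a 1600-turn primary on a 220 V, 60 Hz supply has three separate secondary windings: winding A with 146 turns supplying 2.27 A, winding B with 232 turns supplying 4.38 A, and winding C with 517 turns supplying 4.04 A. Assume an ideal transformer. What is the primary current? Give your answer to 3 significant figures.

V_A = 220 × 146/1600 = 20.075 V; V_B = 220 × 232/1600 = 31.900 V; V_C = 220 × 517/1600 = 71.088 V.
P_out = V_A I_A + V_B I_B + V_C I_C = 20.075×2.27 + 31.900×4.38 + 71.088×4.04 = 45.570 + 139.72 + 287.19 = 472.49 W.
Ideal ⇒ P_in = P_out, so I_p = P_out/V_p = 472.49/220 = 2.15 A.

I_p ≈ 2.15 A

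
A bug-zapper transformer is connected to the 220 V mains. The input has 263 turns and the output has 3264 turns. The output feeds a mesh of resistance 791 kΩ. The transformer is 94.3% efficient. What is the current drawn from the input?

I_in ≈ 0.0454 A

V_out = 220 × 3264/263 = 2730.3 V.
I_out = V_out/R = 2730.3/791000 = 0.0034518 A.
P_out = V_out I_out = 2730.3 × 0.0034518 = 9.4245 W.
P_in = P_out/η = 9.4245/0.943 = 9.9942 W.
I_in = P_in/V_in = 9.9942/220 = 0.0454 A.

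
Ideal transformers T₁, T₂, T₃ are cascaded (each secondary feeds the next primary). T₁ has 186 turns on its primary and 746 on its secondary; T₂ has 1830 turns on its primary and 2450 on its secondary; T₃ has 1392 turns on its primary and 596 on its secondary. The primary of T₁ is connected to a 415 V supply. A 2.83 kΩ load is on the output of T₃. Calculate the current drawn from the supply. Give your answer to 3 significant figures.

After T₁: V = 415.00 × 746/186 = 1664.5 V.
After T₂: V = 1664.5 × 2450/1830 = 2228.4 V.
After T₃: V = 2228.4 × 596/1392 = 954.10 V.
I_load = 954.10/2830 = 0.33714 A, so P_out = 954.10 × 0.33714 = 321.67 W.
All ideal ⇒ P_in = P_out, so I_supply = 321.67/415 = 0.775 A.

I_supply ≈ 0.775 A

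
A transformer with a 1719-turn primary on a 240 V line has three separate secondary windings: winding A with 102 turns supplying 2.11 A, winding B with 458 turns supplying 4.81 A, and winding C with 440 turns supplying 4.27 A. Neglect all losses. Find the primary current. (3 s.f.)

V_A = 240 × 102/1719 = 14.241 V; V_B = 240 × 458/1719 = 63.944 V; V_C = 240 × 440/1719 = 61.431 V.
P_out = V_A I_A + V_B I_B + V_C I_C = 14.241×2.11 + 63.944×4.81 + 61.431×4.27 = 30.048 + 307.57 + 262.31 = 599.93 W.
Ideal ⇒ P_in = P_out, so I_p = P_out/V_p = 599.93/240 = 2.50 A.

I_p ≈ 2.50 A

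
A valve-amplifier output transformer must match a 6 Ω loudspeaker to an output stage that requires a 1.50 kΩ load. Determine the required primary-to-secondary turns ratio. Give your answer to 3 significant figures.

Z_p/Z_s = (N_p/N_s)², so N_p/N_s = √(1500/6) = √250 = 15.8.

N_p/N_s ≈ 15.8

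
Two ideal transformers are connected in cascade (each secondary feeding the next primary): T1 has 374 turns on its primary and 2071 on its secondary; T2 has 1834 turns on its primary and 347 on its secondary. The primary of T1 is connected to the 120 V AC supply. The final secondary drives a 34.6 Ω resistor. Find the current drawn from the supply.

I_supply ≈ 3.81 A

Secondary of T1: V = 120.00 × 2071/374 = 664.49 V.
Secondary of T2: V = 664.49 × 347/1834 = 125.72 V.
I_load = 125.72/34.6 = 3.6337 A, so P_out = 125.72 × 3.6337 = 456.84 W.
All ideal ⇒ P_in = P_out, so I_supply = 456.84/120 = 3.81 A.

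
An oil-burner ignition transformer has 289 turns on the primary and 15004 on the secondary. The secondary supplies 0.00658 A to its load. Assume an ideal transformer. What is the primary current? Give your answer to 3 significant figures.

I_p ≈ 0.342 A

For an ideal transformer I_p/I_s = N_s/N_p, so I_p = 0.00658 × 15004/289 = 0.342 A.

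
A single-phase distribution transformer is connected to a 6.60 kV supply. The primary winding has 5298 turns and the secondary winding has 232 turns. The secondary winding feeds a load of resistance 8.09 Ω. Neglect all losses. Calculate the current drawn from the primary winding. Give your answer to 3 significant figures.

I_p ≈ 1.56 A

V_s = V_p × N_s/N_p = 6600 × 232/5298 = 289.01 V.
I_s = V_s/R = 289.01/8.09 = 35.725 A.
For an ideal transformer I_p N_p = I_s N_s, so I_p = 35.725 × 232/5298 = 1.56 A.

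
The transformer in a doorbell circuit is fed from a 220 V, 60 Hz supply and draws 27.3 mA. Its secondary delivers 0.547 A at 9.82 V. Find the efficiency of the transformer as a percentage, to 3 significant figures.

η ≈ 89.4%

P_in = 220 × 0.0273 = 6.00600 W.
P_out = 9.82 × 0.547 = 5.37154 W.
η = P_out/P_in = 5.37154/6.00600 = 0.894.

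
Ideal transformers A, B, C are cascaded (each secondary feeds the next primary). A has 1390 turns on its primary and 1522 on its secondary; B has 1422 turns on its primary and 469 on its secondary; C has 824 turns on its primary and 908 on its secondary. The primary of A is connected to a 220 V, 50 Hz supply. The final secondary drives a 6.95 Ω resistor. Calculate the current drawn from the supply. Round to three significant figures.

After A: V = 220.00 × 1522/1390 = 240.89 V.
After B: V = 240.89 × 469/1422 = 79.450 V.
After C: V = 79.450 × 908/824 = 87.550 V.
I_load = 87.550/6.95 = 12.597 A, so P_out = 87.550 × 12.597 = 1102.9 W.
All ideal ⇒ P_in = P_out, so I_supply = 1102.9/220 = 5.01 A.

I_supply ≈ 5.01 A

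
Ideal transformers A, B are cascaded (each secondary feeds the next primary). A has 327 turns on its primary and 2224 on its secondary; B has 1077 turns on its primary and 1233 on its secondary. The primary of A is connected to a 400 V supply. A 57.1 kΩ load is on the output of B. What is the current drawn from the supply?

Secondary of A: V = 400.00 × 2224/327 = 2720.5 V.
Secondary of B: V = 2720.5 × 1233/1077 = 3114.5 V.
I_load = 3114.5/57100 = 0.054545 A, so P_out = 3114.5 × 0.054545 = 169.88 W.
All ideal ⇒ P_in = P_out, so I_supply = 169.88/400 = 0.425 A.

I_supply ≈ 0.425 A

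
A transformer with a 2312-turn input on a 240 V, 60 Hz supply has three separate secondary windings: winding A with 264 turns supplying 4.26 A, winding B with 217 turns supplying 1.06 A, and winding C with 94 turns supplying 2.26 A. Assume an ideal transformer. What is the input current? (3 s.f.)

V_A = 240 × 264/2312 = 27.405 V; V_B = 240 × 217/2312 = 22.526 V; V_C = 240 × 94/2312 = 9.7578 V.
P_out = V_A I_A + V_B I_B + V_C I_C = 27.405×4.26 + 22.526×1.06 + 9.7578×2.26 = 116.74 + 23.878 + 22.053 = 162.67 W.
Ideal ⇒ P_in = P_out, so I_in = P_out/V_in = 162.67/240 = 0.678 A.

I_in ≈ 0.678 A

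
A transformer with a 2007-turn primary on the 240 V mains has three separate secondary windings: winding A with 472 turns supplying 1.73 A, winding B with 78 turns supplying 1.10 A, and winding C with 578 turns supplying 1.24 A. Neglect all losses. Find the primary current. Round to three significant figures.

I_p ≈ 0.807 A

V_A = 240 × 472/2007 = 56.442 V; V_B = 240 × 78/2007 = 9.3274 V; V_C = 240 × 578/2007 = 69.118 V.
P_out = V_A I_A + V_B I_B + V_C I_C = 56.442×1.73 + 9.3274×1.10 + 69.118×1.24 = 97.645 + 10.260 + 85.706 = 193.61 W.
Ideal ⇒ P_in = P_out, so I_p = P_out/V_p = 193.61/240 = 0.807 A.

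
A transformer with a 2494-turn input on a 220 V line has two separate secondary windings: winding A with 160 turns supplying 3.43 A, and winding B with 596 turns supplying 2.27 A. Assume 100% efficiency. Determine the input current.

V_A = 220 × 160/2494 = 14.114 V; V_B = 220 × 596/2494 = 52.574 V.
P_out = V_A I_A + V_B I_B = 14.114×3.43 + 52.574×2.27 = 48.411 + 119.34 = 167.75 W.
Ideal ⇒ P_in = P_out, so I_in = P_out/V_in = 167.75/220 = 0.763 A.

I_in ≈ 0.763 A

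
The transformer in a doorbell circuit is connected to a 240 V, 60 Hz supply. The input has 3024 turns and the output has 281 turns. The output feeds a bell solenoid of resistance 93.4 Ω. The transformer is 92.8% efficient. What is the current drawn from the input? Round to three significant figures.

I_in ≈ 0.0239 A

V_out = 240 × 281/3024 = 22.302 V.
I_out = V_out/R = 22.302/93.4 = 0.23878 A.
P_out = V_out I_out = 22.302 × 0.23878 = 5.3251 W.
P_in = P_out/η = 5.3251/0.928 = 5.7382 W.
I_in = P_in/V_in = 5.7382/240 = 0.0239 A.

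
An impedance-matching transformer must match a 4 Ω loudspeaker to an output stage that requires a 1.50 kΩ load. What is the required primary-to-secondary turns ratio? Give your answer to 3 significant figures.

Z_p/Z_s = (N_p/N_s)², so N_p/N_s = √(1500/4) = √375 = 19.4.

N_p/N_s ≈ 19.4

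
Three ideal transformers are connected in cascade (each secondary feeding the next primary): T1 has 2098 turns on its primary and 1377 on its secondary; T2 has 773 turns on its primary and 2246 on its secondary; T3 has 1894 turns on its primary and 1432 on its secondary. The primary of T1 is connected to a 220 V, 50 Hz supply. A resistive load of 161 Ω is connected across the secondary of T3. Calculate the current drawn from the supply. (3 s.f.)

Secondary of T1: V = 220.00 × 1377/2098 = 144.39 V.
Secondary of T2: V = 144.39 × 2246/773 = 419.55 V.
Secondary of T3: V = 419.55 × 1432/1894 = 317.21 V.
I_load = 317.21/161 = 1.9702 A, so P_out = 317.21 × 1.9702 = 624.98 W.
All ideal ⇒ P_in = P_out, so I_supply = 624.98/220 = 2.84 A.

I_supply ≈ 2.84 A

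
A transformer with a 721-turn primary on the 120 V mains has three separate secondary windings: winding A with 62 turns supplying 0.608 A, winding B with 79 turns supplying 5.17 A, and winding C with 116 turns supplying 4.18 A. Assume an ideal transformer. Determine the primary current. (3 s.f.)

I_p ≈ 1.29 A

V_A = 120 × 62/721 = 10.319 V; V_B = 120 × 79/721 = 13.148 V; V_C = 120 × 116/721 = 19.307 V.
P_out = V_A I_A + V_B I_B + V_C I_C = 10.319×0.608 + 13.148×5.17 + 19.307×4.18 = 6.2740 + 67.977 + 80.701 = 154.95 W.
Ideal ⇒ P_in = P_out, so I_p = P_out/V_p = 154.95/120 = 1.29 A.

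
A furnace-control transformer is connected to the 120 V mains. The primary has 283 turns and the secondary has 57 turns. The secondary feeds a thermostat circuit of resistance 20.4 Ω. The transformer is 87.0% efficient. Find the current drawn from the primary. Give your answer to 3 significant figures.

I_p ≈ 0.274 A

V_s = 120 × 57/283 = 24.170 V.
I_s = V_s/R = 24.170/20.4 = 1.1848 A.
P_out = V_s I_s = 24.170 × 1.1848 = 28.636 W.
P_in = P_out/η = 28.636/0.870 = 32.915 W.
I_p = P_in/V_p = 32.915/120 = 0.274 A.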